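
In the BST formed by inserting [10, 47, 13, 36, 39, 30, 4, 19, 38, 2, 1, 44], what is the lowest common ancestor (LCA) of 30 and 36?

Tree insertion order: [10, 47, 13, 36, 39, 30, 4, 19, 38, 2, 1, 44]
Tree (level-order array): [10, 4, 47, 2, None, 13, None, 1, None, None, 36, None, None, 30, 39, 19, None, 38, 44]
In a BST, the LCA of p=30, q=36 is the first node v on the
root-to-leaf path with p <= v <= q (go left if both < v, right if both > v).
Walk from root:
  at 10: both 30 and 36 > 10, go right
  at 47: both 30 and 36 < 47, go left
  at 13: both 30 and 36 > 13, go right
  at 36: 30 <= 36 <= 36, this is the LCA
LCA = 36


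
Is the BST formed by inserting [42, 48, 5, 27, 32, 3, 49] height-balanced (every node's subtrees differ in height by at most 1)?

Tree (level-order array): [42, 5, 48, 3, 27, None, 49, None, None, None, 32]
Definition: a tree is height-balanced if, at every node, |h(left) - h(right)| <= 1 (empty subtree has height -1).
Bottom-up per-node check:
  node 3: h_left=-1, h_right=-1, diff=0 [OK], height=0
  node 32: h_left=-1, h_right=-1, diff=0 [OK], height=0
  node 27: h_left=-1, h_right=0, diff=1 [OK], height=1
  node 5: h_left=0, h_right=1, diff=1 [OK], height=2
  node 49: h_left=-1, h_right=-1, diff=0 [OK], height=0
  node 48: h_left=-1, h_right=0, diff=1 [OK], height=1
  node 42: h_left=2, h_right=1, diff=1 [OK], height=3
All nodes satisfy the balance condition.
Result: Balanced


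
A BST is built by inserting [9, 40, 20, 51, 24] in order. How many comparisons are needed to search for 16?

Search path for 16: 9 -> 40 -> 20
Found: False
Comparisons: 3


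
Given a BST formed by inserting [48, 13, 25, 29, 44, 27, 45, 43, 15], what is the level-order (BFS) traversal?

Tree insertion order: [48, 13, 25, 29, 44, 27, 45, 43, 15]
Tree (level-order array): [48, 13, None, None, 25, 15, 29, None, None, 27, 44, None, None, 43, 45]
BFS from the root, enqueuing left then right child of each popped node:
  queue [48] -> pop 48, enqueue [13], visited so far: [48]
  queue [13] -> pop 13, enqueue [25], visited so far: [48, 13]
  queue [25] -> pop 25, enqueue [15, 29], visited so far: [48, 13, 25]
  queue [15, 29] -> pop 15, enqueue [none], visited so far: [48, 13, 25, 15]
  queue [29] -> pop 29, enqueue [27, 44], visited so far: [48, 13, 25, 15, 29]
  queue [27, 44] -> pop 27, enqueue [none], visited so far: [48, 13, 25, 15, 29, 27]
  queue [44] -> pop 44, enqueue [43, 45], visited so far: [48, 13, 25, 15, 29, 27, 44]
  queue [43, 45] -> pop 43, enqueue [none], visited so far: [48, 13, 25, 15, 29, 27, 44, 43]
  queue [45] -> pop 45, enqueue [none], visited so far: [48, 13, 25, 15, 29, 27, 44, 43, 45]
Result: [48, 13, 25, 15, 29, 27, 44, 43, 45]


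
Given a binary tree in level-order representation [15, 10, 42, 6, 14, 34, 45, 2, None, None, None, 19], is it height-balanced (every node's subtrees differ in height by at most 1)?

Tree (level-order array): [15, 10, 42, 6, 14, 34, 45, 2, None, None, None, 19]
Definition: a tree is height-balanced if, at every node, |h(left) - h(right)| <= 1 (empty subtree has height -1).
Bottom-up per-node check:
  node 2: h_left=-1, h_right=-1, diff=0 [OK], height=0
  node 6: h_left=0, h_right=-1, diff=1 [OK], height=1
  node 14: h_left=-1, h_right=-1, diff=0 [OK], height=0
  node 10: h_left=1, h_right=0, diff=1 [OK], height=2
  node 19: h_left=-1, h_right=-1, diff=0 [OK], height=0
  node 34: h_left=0, h_right=-1, diff=1 [OK], height=1
  node 45: h_left=-1, h_right=-1, diff=0 [OK], height=0
  node 42: h_left=1, h_right=0, diff=1 [OK], height=2
  node 15: h_left=2, h_right=2, diff=0 [OK], height=3
All nodes satisfy the balance condition.
Result: Balanced


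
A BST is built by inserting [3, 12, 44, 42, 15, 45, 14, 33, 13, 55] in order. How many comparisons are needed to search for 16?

Search path for 16: 3 -> 12 -> 44 -> 42 -> 15 -> 33
Found: False
Comparisons: 6


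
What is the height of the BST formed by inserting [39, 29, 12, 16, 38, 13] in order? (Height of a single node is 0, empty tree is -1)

Insertion order: [39, 29, 12, 16, 38, 13]
Tree (level-order array): [39, 29, None, 12, 38, None, 16, None, None, 13]
Compute height bottom-up (empty subtree = -1):
  height(13) = 1 + max(-1, -1) = 0
  height(16) = 1 + max(0, -1) = 1
  height(12) = 1 + max(-1, 1) = 2
  height(38) = 1 + max(-1, -1) = 0
  height(29) = 1 + max(2, 0) = 3
  height(39) = 1 + max(3, -1) = 4
Height = 4


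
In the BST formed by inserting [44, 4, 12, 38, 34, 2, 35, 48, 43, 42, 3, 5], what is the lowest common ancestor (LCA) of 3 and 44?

Tree insertion order: [44, 4, 12, 38, 34, 2, 35, 48, 43, 42, 3, 5]
Tree (level-order array): [44, 4, 48, 2, 12, None, None, None, 3, 5, 38, None, None, None, None, 34, 43, None, 35, 42]
In a BST, the LCA of p=3, q=44 is the first node v on the
root-to-leaf path with p <= v <= q (go left if both < v, right if both > v).
Walk from root:
  at 44: 3 <= 44 <= 44, this is the LCA
LCA = 44


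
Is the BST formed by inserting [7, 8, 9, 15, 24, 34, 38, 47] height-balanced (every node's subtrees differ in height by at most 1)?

Tree (level-order array): [7, None, 8, None, 9, None, 15, None, 24, None, 34, None, 38, None, 47]
Definition: a tree is height-balanced if, at every node, |h(left) - h(right)| <= 1 (empty subtree has height -1).
Bottom-up per-node check:
  node 47: h_left=-1, h_right=-1, diff=0 [OK], height=0
  node 38: h_left=-1, h_right=0, diff=1 [OK], height=1
  node 34: h_left=-1, h_right=1, diff=2 [FAIL (|-1-1|=2 > 1)], height=2
  node 24: h_left=-1, h_right=2, diff=3 [FAIL (|-1-2|=3 > 1)], height=3
  node 15: h_left=-1, h_right=3, diff=4 [FAIL (|-1-3|=4 > 1)], height=4
  node 9: h_left=-1, h_right=4, diff=5 [FAIL (|-1-4|=5 > 1)], height=5
  node 8: h_left=-1, h_right=5, diff=6 [FAIL (|-1-5|=6 > 1)], height=6
  node 7: h_left=-1, h_right=6, diff=7 [FAIL (|-1-6|=7 > 1)], height=7
Node 34 violates the condition: |-1 - 1| = 2 > 1.
Result: Not balanced


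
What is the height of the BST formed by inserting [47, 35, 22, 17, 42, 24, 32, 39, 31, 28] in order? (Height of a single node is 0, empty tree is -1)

Insertion order: [47, 35, 22, 17, 42, 24, 32, 39, 31, 28]
Tree (level-order array): [47, 35, None, 22, 42, 17, 24, 39, None, None, None, None, 32, None, None, 31, None, 28]
Compute height bottom-up (empty subtree = -1):
  height(17) = 1 + max(-1, -1) = 0
  height(28) = 1 + max(-1, -1) = 0
  height(31) = 1 + max(0, -1) = 1
  height(32) = 1 + max(1, -1) = 2
  height(24) = 1 + max(-1, 2) = 3
  height(22) = 1 + max(0, 3) = 4
  height(39) = 1 + max(-1, -1) = 0
  height(42) = 1 + max(0, -1) = 1
  height(35) = 1 + max(4, 1) = 5
  height(47) = 1 + max(5, -1) = 6
Height = 6


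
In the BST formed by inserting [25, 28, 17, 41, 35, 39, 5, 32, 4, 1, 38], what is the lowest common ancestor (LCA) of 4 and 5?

Tree insertion order: [25, 28, 17, 41, 35, 39, 5, 32, 4, 1, 38]
Tree (level-order array): [25, 17, 28, 5, None, None, 41, 4, None, 35, None, 1, None, 32, 39, None, None, None, None, 38]
In a BST, the LCA of p=4, q=5 is the first node v on the
root-to-leaf path with p <= v <= q (go left if both < v, right if both > v).
Walk from root:
  at 25: both 4 and 5 < 25, go left
  at 17: both 4 and 5 < 17, go left
  at 5: 4 <= 5 <= 5, this is the LCA
LCA = 5


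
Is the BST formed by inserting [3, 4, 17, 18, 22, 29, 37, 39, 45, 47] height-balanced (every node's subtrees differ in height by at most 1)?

Tree (level-order array): [3, None, 4, None, 17, None, 18, None, 22, None, 29, None, 37, None, 39, None, 45, None, 47]
Definition: a tree is height-balanced if, at every node, |h(left) - h(right)| <= 1 (empty subtree has height -1).
Bottom-up per-node check:
  node 47: h_left=-1, h_right=-1, diff=0 [OK], height=0
  node 45: h_left=-1, h_right=0, diff=1 [OK], height=1
  node 39: h_left=-1, h_right=1, diff=2 [FAIL (|-1-1|=2 > 1)], height=2
  node 37: h_left=-1, h_right=2, diff=3 [FAIL (|-1-2|=3 > 1)], height=3
  node 29: h_left=-1, h_right=3, diff=4 [FAIL (|-1-3|=4 > 1)], height=4
  node 22: h_left=-1, h_right=4, diff=5 [FAIL (|-1-4|=5 > 1)], height=5
  node 18: h_left=-1, h_right=5, diff=6 [FAIL (|-1-5|=6 > 1)], height=6
  node 17: h_left=-1, h_right=6, diff=7 [FAIL (|-1-6|=7 > 1)], height=7
  node 4: h_left=-1, h_right=7, diff=8 [FAIL (|-1-7|=8 > 1)], height=8
  node 3: h_left=-1, h_right=8, diff=9 [FAIL (|-1-8|=9 > 1)], height=9
Node 39 violates the condition: |-1 - 1| = 2 > 1.
Result: Not balanced


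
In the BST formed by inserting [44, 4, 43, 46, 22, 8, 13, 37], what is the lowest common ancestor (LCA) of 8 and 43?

Tree insertion order: [44, 4, 43, 46, 22, 8, 13, 37]
Tree (level-order array): [44, 4, 46, None, 43, None, None, 22, None, 8, 37, None, 13]
In a BST, the LCA of p=8, q=43 is the first node v on the
root-to-leaf path with p <= v <= q (go left if both < v, right if both > v).
Walk from root:
  at 44: both 8 and 43 < 44, go left
  at 4: both 8 and 43 > 4, go right
  at 43: 8 <= 43 <= 43, this is the LCA
LCA = 43


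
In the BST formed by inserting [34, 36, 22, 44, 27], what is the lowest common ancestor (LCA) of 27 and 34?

Tree insertion order: [34, 36, 22, 44, 27]
Tree (level-order array): [34, 22, 36, None, 27, None, 44]
In a BST, the LCA of p=27, q=34 is the first node v on the
root-to-leaf path with p <= v <= q (go left if both < v, right if both > v).
Walk from root:
  at 34: 27 <= 34 <= 34, this is the LCA
LCA = 34


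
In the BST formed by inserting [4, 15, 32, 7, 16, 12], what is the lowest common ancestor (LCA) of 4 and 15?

Tree insertion order: [4, 15, 32, 7, 16, 12]
Tree (level-order array): [4, None, 15, 7, 32, None, 12, 16]
In a BST, the LCA of p=4, q=15 is the first node v on the
root-to-leaf path with p <= v <= q (go left if both < v, right if both > v).
Walk from root:
  at 4: 4 <= 4 <= 15, this is the LCA
LCA = 4


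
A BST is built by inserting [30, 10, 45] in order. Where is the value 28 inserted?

Starting tree (level order): [30, 10, 45]
Insertion path: 30 -> 10
Result: insert 28 as right child of 10
Final tree (level order): [30, 10, 45, None, 28]


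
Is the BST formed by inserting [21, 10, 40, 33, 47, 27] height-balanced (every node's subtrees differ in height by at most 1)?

Tree (level-order array): [21, 10, 40, None, None, 33, 47, 27]
Definition: a tree is height-balanced if, at every node, |h(left) - h(right)| <= 1 (empty subtree has height -1).
Bottom-up per-node check:
  node 10: h_left=-1, h_right=-1, diff=0 [OK], height=0
  node 27: h_left=-1, h_right=-1, diff=0 [OK], height=0
  node 33: h_left=0, h_right=-1, diff=1 [OK], height=1
  node 47: h_left=-1, h_right=-1, diff=0 [OK], height=0
  node 40: h_left=1, h_right=0, diff=1 [OK], height=2
  node 21: h_left=0, h_right=2, diff=2 [FAIL (|0-2|=2 > 1)], height=3
Node 21 violates the condition: |0 - 2| = 2 > 1.
Result: Not balanced


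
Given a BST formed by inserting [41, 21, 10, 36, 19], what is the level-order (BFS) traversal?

Tree insertion order: [41, 21, 10, 36, 19]
Tree (level-order array): [41, 21, None, 10, 36, None, 19]
BFS from the root, enqueuing left then right child of each popped node:
  queue [41] -> pop 41, enqueue [21], visited so far: [41]
  queue [21] -> pop 21, enqueue [10, 36], visited so far: [41, 21]
  queue [10, 36] -> pop 10, enqueue [19], visited so far: [41, 21, 10]
  queue [36, 19] -> pop 36, enqueue [none], visited so far: [41, 21, 10, 36]
  queue [19] -> pop 19, enqueue [none], visited so far: [41, 21, 10, 36, 19]
Result: [41, 21, 10, 36, 19]


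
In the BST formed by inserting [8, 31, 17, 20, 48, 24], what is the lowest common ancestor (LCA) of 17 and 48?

Tree insertion order: [8, 31, 17, 20, 48, 24]
Tree (level-order array): [8, None, 31, 17, 48, None, 20, None, None, None, 24]
In a BST, the LCA of p=17, q=48 is the first node v on the
root-to-leaf path with p <= v <= q (go left if both < v, right if both > v).
Walk from root:
  at 8: both 17 and 48 > 8, go right
  at 31: 17 <= 31 <= 48, this is the LCA
LCA = 31


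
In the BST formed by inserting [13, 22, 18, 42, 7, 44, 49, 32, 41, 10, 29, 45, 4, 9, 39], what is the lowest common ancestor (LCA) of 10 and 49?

Tree insertion order: [13, 22, 18, 42, 7, 44, 49, 32, 41, 10, 29, 45, 4, 9, 39]
Tree (level-order array): [13, 7, 22, 4, 10, 18, 42, None, None, 9, None, None, None, 32, 44, None, None, 29, 41, None, 49, None, None, 39, None, 45]
In a BST, the LCA of p=10, q=49 is the first node v on the
root-to-leaf path with p <= v <= q (go left if both < v, right if both > v).
Walk from root:
  at 13: 10 <= 13 <= 49, this is the LCA
LCA = 13


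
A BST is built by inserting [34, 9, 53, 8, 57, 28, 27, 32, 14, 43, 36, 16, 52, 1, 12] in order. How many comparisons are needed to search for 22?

Search path for 22: 34 -> 9 -> 28 -> 27 -> 14 -> 16
Found: False
Comparisons: 6


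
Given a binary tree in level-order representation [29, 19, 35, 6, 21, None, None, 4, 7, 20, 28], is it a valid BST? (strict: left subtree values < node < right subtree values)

Level-order array: [29, 19, 35, 6, 21, None, None, 4, 7, 20, 28]
Validate using subtree bounds (lo, hi): at each node, require lo < value < hi,
then recurse left with hi=value and right with lo=value.
Preorder trace (stopping at first violation):
  at node 29 with bounds (-inf, +inf): OK
  at node 19 with bounds (-inf, 29): OK
  at node 6 with bounds (-inf, 19): OK
  at node 4 with bounds (-inf, 6): OK
  at node 7 with bounds (6, 19): OK
  at node 21 with bounds (19, 29): OK
  at node 20 with bounds (19, 21): OK
  at node 28 with bounds (21, 29): OK
  at node 35 with bounds (29, +inf): OK
No violation found at any node.
Result: Valid BST


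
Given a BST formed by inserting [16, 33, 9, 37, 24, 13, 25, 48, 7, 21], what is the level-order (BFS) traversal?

Tree insertion order: [16, 33, 9, 37, 24, 13, 25, 48, 7, 21]
Tree (level-order array): [16, 9, 33, 7, 13, 24, 37, None, None, None, None, 21, 25, None, 48]
BFS from the root, enqueuing left then right child of each popped node:
  queue [16] -> pop 16, enqueue [9, 33], visited so far: [16]
  queue [9, 33] -> pop 9, enqueue [7, 13], visited so far: [16, 9]
  queue [33, 7, 13] -> pop 33, enqueue [24, 37], visited so far: [16, 9, 33]
  queue [7, 13, 24, 37] -> pop 7, enqueue [none], visited so far: [16, 9, 33, 7]
  queue [13, 24, 37] -> pop 13, enqueue [none], visited so far: [16, 9, 33, 7, 13]
  queue [24, 37] -> pop 24, enqueue [21, 25], visited so far: [16, 9, 33, 7, 13, 24]
  queue [37, 21, 25] -> pop 37, enqueue [48], visited so far: [16, 9, 33, 7, 13, 24, 37]
  queue [21, 25, 48] -> pop 21, enqueue [none], visited so far: [16, 9, 33, 7, 13, 24, 37, 21]
  queue [25, 48] -> pop 25, enqueue [none], visited so far: [16, 9, 33, 7, 13, 24, 37, 21, 25]
  queue [48] -> pop 48, enqueue [none], visited so far: [16, 9, 33, 7, 13, 24, 37, 21, 25, 48]
Result: [16, 9, 33, 7, 13, 24, 37, 21, 25, 48]


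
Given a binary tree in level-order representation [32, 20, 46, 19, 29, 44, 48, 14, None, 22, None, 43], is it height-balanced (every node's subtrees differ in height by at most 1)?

Tree (level-order array): [32, 20, 46, 19, 29, 44, 48, 14, None, 22, None, 43]
Definition: a tree is height-balanced if, at every node, |h(left) - h(right)| <= 1 (empty subtree has height -1).
Bottom-up per-node check:
  node 14: h_left=-1, h_right=-1, diff=0 [OK], height=0
  node 19: h_left=0, h_right=-1, diff=1 [OK], height=1
  node 22: h_left=-1, h_right=-1, diff=0 [OK], height=0
  node 29: h_left=0, h_right=-1, diff=1 [OK], height=1
  node 20: h_left=1, h_right=1, diff=0 [OK], height=2
  node 43: h_left=-1, h_right=-1, diff=0 [OK], height=0
  node 44: h_left=0, h_right=-1, diff=1 [OK], height=1
  node 48: h_left=-1, h_right=-1, diff=0 [OK], height=0
  node 46: h_left=1, h_right=0, diff=1 [OK], height=2
  node 32: h_left=2, h_right=2, diff=0 [OK], height=3
All nodes satisfy the balance condition.
Result: Balanced


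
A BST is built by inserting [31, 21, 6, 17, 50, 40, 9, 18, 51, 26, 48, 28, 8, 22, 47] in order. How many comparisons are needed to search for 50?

Search path for 50: 31 -> 50
Found: True
Comparisons: 2


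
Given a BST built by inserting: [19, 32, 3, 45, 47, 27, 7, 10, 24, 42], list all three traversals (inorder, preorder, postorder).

Tree insertion order: [19, 32, 3, 45, 47, 27, 7, 10, 24, 42]
Tree (level-order array): [19, 3, 32, None, 7, 27, 45, None, 10, 24, None, 42, 47]
Inorder (L, root, R): [3, 7, 10, 19, 24, 27, 32, 42, 45, 47]
Preorder (root, L, R): [19, 3, 7, 10, 32, 27, 24, 45, 42, 47]
Postorder (L, R, root): [10, 7, 3, 24, 27, 42, 47, 45, 32, 19]


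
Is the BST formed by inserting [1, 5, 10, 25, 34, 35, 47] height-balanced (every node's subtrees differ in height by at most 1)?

Tree (level-order array): [1, None, 5, None, 10, None, 25, None, 34, None, 35, None, 47]
Definition: a tree is height-balanced if, at every node, |h(left) - h(right)| <= 1 (empty subtree has height -1).
Bottom-up per-node check:
  node 47: h_left=-1, h_right=-1, diff=0 [OK], height=0
  node 35: h_left=-1, h_right=0, diff=1 [OK], height=1
  node 34: h_left=-1, h_right=1, diff=2 [FAIL (|-1-1|=2 > 1)], height=2
  node 25: h_left=-1, h_right=2, diff=3 [FAIL (|-1-2|=3 > 1)], height=3
  node 10: h_left=-1, h_right=3, diff=4 [FAIL (|-1-3|=4 > 1)], height=4
  node 5: h_left=-1, h_right=4, diff=5 [FAIL (|-1-4|=5 > 1)], height=5
  node 1: h_left=-1, h_right=5, diff=6 [FAIL (|-1-5|=6 > 1)], height=6
Node 34 violates the condition: |-1 - 1| = 2 > 1.
Result: Not balanced


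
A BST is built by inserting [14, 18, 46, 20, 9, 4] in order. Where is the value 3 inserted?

Starting tree (level order): [14, 9, 18, 4, None, None, 46, None, None, 20]
Insertion path: 14 -> 9 -> 4
Result: insert 3 as left child of 4
Final tree (level order): [14, 9, 18, 4, None, None, 46, 3, None, 20]


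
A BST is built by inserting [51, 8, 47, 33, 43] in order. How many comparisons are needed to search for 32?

Search path for 32: 51 -> 8 -> 47 -> 33
Found: False
Comparisons: 4


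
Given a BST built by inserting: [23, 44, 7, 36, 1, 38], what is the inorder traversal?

Tree insertion order: [23, 44, 7, 36, 1, 38]
Tree (level-order array): [23, 7, 44, 1, None, 36, None, None, None, None, 38]
Inorder traversal: [1, 7, 23, 36, 38, 44]


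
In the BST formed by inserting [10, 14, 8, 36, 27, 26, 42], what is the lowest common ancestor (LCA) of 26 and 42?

Tree insertion order: [10, 14, 8, 36, 27, 26, 42]
Tree (level-order array): [10, 8, 14, None, None, None, 36, 27, 42, 26]
In a BST, the LCA of p=26, q=42 is the first node v on the
root-to-leaf path with p <= v <= q (go left if both < v, right if both > v).
Walk from root:
  at 10: both 26 and 42 > 10, go right
  at 14: both 26 and 42 > 14, go right
  at 36: 26 <= 36 <= 42, this is the LCA
LCA = 36


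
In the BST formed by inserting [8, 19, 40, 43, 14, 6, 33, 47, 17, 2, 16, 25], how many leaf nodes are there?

Tree built from: [8, 19, 40, 43, 14, 6, 33, 47, 17, 2, 16, 25]
Tree (level-order array): [8, 6, 19, 2, None, 14, 40, None, None, None, 17, 33, 43, 16, None, 25, None, None, 47]
Rule: A leaf has 0 children.
Per-node child counts:
  node 8: 2 child(ren)
  node 6: 1 child(ren)
  node 2: 0 child(ren)
  node 19: 2 child(ren)
  node 14: 1 child(ren)
  node 17: 1 child(ren)
  node 16: 0 child(ren)
  node 40: 2 child(ren)
  node 33: 1 child(ren)
  node 25: 0 child(ren)
  node 43: 1 child(ren)
  node 47: 0 child(ren)
Matching nodes: [2, 16, 25, 47]
Count of leaf nodes: 4


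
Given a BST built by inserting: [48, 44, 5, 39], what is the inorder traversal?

Tree insertion order: [48, 44, 5, 39]
Tree (level-order array): [48, 44, None, 5, None, None, 39]
Inorder traversal: [5, 39, 44, 48]


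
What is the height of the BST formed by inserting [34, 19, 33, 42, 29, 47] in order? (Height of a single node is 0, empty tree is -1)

Insertion order: [34, 19, 33, 42, 29, 47]
Tree (level-order array): [34, 19, 42, None, 33, None, 47, 29]
Compute height bottom-up (empty subtree = -1):
  height(29) = 1 + max(-1, -1) = 0
  height(33) = 1 + max(0, -1) = 1
  height(19) = 1 + max(-1, 1) = 2
  height(47) = 1 + max(-1, -1) = 0
  height(42) = 1 + max(-1, 0) = 1
  height(34) = 1 + max(2, 1) = 3
Height = 3


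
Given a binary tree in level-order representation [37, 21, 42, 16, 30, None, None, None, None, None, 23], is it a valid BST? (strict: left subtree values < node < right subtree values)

Level-order array: [37, 21, 42, 16, 30, None, None, None, None, None, 23]
Validate using subtree bounds (lo, hi): at each node, require lo < value < hi,
then recurse left with hi=value and right with lo=value.
Preorder trace (stopping at first violation):
  at node 37 with bounds (-inf, +inf): OK
  at node 21 with bounds (-inf, 37): OK
  at node 16 with bounds (-inf, 21): OK
  at node 30 with bounds (21, 37): OK
  at node 23 with bounds (30, 37): VIOLATION
Node 23 violates its bound: not (30 < 23 < 37).
Result: Not a valid BST


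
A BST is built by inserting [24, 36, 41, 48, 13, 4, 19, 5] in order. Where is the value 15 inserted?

Starting tree (level order): [24, 13, 36, 4, 19, None, 41, None, 5, None, None, None, 48]
Insertion path: 24 -> 13 -> 19
Result: insert 15 as left child of 19
Final tree (level order): [24, 13, 36, 4, 19, None, 41, None, 5, 15, None, None, 48]


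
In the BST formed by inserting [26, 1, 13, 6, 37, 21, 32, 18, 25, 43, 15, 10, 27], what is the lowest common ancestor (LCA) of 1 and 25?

Tree insertion order: [26, 1, 13, 6, 37, 21, 32, 18, 25, 43, 15, 10, 27]
Tree (level-order array): [26, 1, 37, None, 13, 32, 43, 6, 21, 27, None, None, None, None, 10, 18, 25, None, None, None, None, 15]
In a BST, the LCA of p=1, q=25 is the first node v on the
root-to-leaf path with p <= v <= q (go left if both < v, right if both > v).
Walk from root:
  at 26: both 1 and 25 < 26, go left
  at 1: 1 <= 1 <= 25, this is the LCA
LCA = 1


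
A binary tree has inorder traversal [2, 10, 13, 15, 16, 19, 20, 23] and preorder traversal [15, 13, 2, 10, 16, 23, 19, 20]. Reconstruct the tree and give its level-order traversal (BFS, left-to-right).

Inorder:  [2, 10, 13, 15, 16, 19, 20, 23]
Preorder: [15, 13, 2, 10, 16, 23, 19, 20]
Algorithm: preorder visits root first, so consume preorder in order;
for each root, split the current inorder slice at that value into
left-subtree inorder and right-subtree inorder, then recurse.
Recursive splits:
  root=15; inorder splits into left=[2, 10, 13], right=[16, 19, 20, 23]
  root=13; inorder splits into left=[2, 10], right=[]
  root=2; inorder splits into left=[], right=[10]
  root=10; inorder splits into left=[], right=[]
  root=16; inorder splits into left=[], right=[19, 20, 23]
  root=23; inorder splits into left=[19, 20], right=[]
  root=19; inorder splits into left=[], right=[20]
  root=20; inorder splits into left=[], right=[]
Reconstructed level-order: [15, 13, 16, 2, 23, 10, 19, 20]


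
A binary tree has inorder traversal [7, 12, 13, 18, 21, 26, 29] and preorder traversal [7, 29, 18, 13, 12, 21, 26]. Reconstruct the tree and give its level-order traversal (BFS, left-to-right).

Inorder:  [7, 12, 13, 18, 21, 26, 29]
Preorder: [7, 29, 18, 13, 12, 21, 26]
Algorithm: preorder visits root first, so consume preorder in order;
for each root, split the current inorder slice at that value into
left-subtree inorder and right-subtree inorder, then recurse.
Recursive splits:
  root=7; inorder splits into left=[], right=[12, 13, 18, 21, 26, 29]
  root=29; inorder splits into left=[12, 13, 18, 21, 26], right=[]
  root=18; inorder splits into left=[12, 13], right=[21, 26]
  root=13; inorder splits into left=[12], right=[]
  root=12; inorder splits into left=[], right=[]
  root=21; inorder splits into left=[], right=[26]
  root=26; inorder splits into left=[], right=[]
Reconstructed level-order: [7, 29, 18, 13, 21, 12, 26]


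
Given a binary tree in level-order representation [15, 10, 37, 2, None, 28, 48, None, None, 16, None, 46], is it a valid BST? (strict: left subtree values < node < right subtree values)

Level-order array: [15, 10, 37, 2, None, 28, 48, None, None, 16, None, 46]
Validate using subtree bounds (lo, hi): at each node, require lo < value < hi,
then recurse left with hi=value and right with lo=value.
Preorder trace (stopping at first violation):
  at node 15 with bounds (-inf, +inf): OK
  at node 10 with bounds (-inf, 15): OK
  at node 2 with bounds (-inf, 10): OK
  at node 37 with bounds (15, +inf): OK
  at node 28 with bounds (15, 37): OK
  at node 16 with bounds (15, 28): OK
  at node 48 with bounds (37, +inf): OK
  at node 46 with bounds (37, 48): OK
No violation found at any node.
Result: Valid BST


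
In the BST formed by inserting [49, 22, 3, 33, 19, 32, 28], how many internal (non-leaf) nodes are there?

Tree built from: [49, 22, 3, 33, 19, 32, 28]
Tree (level-order array): [49, 22, None, 3, 33, None, 19, 32, None, None, None, 28]
Rule: An internal node has at least one child.
Per-node child counts:
  node 49: 1 child(ren)
  node 22: 2 child(ren)
  node 3: 1 child(ren)
  node 19: 0 child(ren)
  node 33: 1 child(ren)
  node 32: 1 child(ren)
  node 28: 0 child(ren)
Matching nodes: [49, 22, 3, 33, 32]
Count of internal (non-leaf) nodes: 5


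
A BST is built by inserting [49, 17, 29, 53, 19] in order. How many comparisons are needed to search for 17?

Search path for 17: 49 -> 17
Found: True
Comparisons: 2


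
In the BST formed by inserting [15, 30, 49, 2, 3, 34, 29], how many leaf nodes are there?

Tree built from: [15, 30, 49, 2, 3, 34, 29]
Tree (level-order array): [15, 2, 30, None, 3, 29, 49, None, None, None, None, 34]
Rule: A leaf has 0 children.
Per-node child counts:
  node 15: 2 child(ren)
  node 2: 1 child(ren)
  node 3: 0 child(ren)
  node 30: 2 child(ren)
  node 29: 0 child(ren)
  node 49: 1 child(ren)
  node 34: 0 child(ren)
Matching nodes: [3, 29, 34]
Count of leaf nodes: 3


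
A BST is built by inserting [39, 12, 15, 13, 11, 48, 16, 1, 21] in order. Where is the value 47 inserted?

Starting tree (level order): [39, 12, 48, 11, 15, None, None, 1, None, 13, 16, None, None, None, None, None, 21]
Insertion path: 39 -> 48
Result: insert 47 as left child of 48
Final tree (level order): [39, 12, 48, 11, 15, 47, None, 1, None, 13, 16, None, None, None, None, None, None, None, 21]


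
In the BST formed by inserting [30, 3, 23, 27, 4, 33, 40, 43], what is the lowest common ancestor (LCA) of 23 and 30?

Tree insertion order: [30, 3, 23, 27, 4, 33, 40, 43]
Tree (level-order array): [30, 3, 33, None, 23, None, 40, 4, 27, None, 43]
In a BST, the LCA of p=23, q=30 is the first node v on the
root-to-leaf path with p <= v <= q (go left if both < v, right if both > v).
Walk from root:
  at 30: 23 <= 30 <= 30, this is the LCA
LCA = 30


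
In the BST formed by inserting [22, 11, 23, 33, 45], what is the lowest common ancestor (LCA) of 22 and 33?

Tree insertion order: [22, 11, 23, 33, 45]
Tree (level-order array): [22, 11, 23, None, None, None, 33, None, 45]
In a BST, the LCA of p=22, q=33 is the first node v on the
root-to-leaf path with p <= v <= q (go left if both < v, right if both > v).
Walk from root:
  at 22: 22 <= 22 <= 33, this is the LCA
LCA = 22


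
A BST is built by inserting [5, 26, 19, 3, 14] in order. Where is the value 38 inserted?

Starting tree (level order): [5, 3, 26, None, None, 19, None, 14]
Insertion path: 5 -> 26
Result: insert 38 as right child of 26
Final tree (level order): [5, 3, 26, None, None, 19, 38, 14]


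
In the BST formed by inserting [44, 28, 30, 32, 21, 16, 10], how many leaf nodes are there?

Tree built from: [44, 28, 30, 32, 21, 16, 10]
Tree (level-order array): [44, 28, None, 21, 30, 16, None, None, 32, 10]
Rule: A leaf has 0 children.
Per-node child counts:
  node 44: 1 child(ren)
  node 28: 2 child(ren)
  node 21: 1 child(ren)
  node 16: 1 child(ren)
  node 10: 0 child(ren)
  node 30: 1 child(ren)
  node 32: 0 child(ren)
Matching nodes: [10, 32]
Count of leaf nodes: 2


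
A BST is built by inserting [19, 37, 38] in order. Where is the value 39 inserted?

Starting tree (level order): [19, None, 37, None, 38]
Insertion path: 19 -> 37 -> 38
Result: insert 39 as right child of 38
Final tree (level order): [19, None, 37, None, 38, None, 39]


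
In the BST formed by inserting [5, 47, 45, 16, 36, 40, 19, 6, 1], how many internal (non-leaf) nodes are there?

Tree built from: [5, 47, 45, 16, 36, 40, 19, 6, 1]
Tree (level-order array): [5, 1, 47, None, None, 45, None, 16, None, 6, 36, None, None, 19, 40]
Rule: An internal node has at least one child.
Per-node child counts:
  node 5: 2 child(ren)
  node 1: 0 child(ren)
  node 47: 1 child(ren)
  node 45: 1 child(ren)
  node 16: 2 child(ren)
  node 6: 0 child(ren)
  node 36: 2 child(ren)
  node 19: 0 child(ren)
  node 40: 0 child(ren)
Matching nodes: [5, 47, 45, 16, 36]
Count of internal (non-leaf) nodes: 5


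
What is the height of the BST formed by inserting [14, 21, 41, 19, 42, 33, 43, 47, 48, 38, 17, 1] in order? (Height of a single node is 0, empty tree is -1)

Insertion order: [14, 21, 41, 19, 42, 33, 43, 47, 48, 38, 17, 1]
Tree (level-order array): [14, 1, 21, None, None, 19, 41, 17, None, 33, 42, None, None, None, 38, None, 43, None, None, None, 47, None, 48]
Compute height bottom-up (empty subtree = -1):
  height(1) = 1 + max(-1, -1) = 0
  height(17) = 1 + max(-1, -1) = 0
  height(19) = 1 + max(0, -1) = 1
  height(38) = 1 + max(-1, -1) = 0
  height(33) = 1 + max(-1, 0) = 1
  height(48) = 1 + max(-1, -1) = 0
  height(47) = 1 + max(-1, 0) = 1
  height(43) = 1 + max(-1, 1) = 2
  height(42) = 1 + max(-1, 2) = 3
  height(41) = 1 + max(1, 3) = 4
  height(21) = 1 + max(1, 4) = 5
  height(14) = 1 + max(0, 5) = 6
Height = 6


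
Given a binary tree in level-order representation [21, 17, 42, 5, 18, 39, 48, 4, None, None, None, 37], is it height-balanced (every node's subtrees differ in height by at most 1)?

Tree (level-order array): [21, 17, 42, 5, 18, 39, 48, 4, None, None, None, 37]
Definition: a tree is height-balanced if, at every node, |h(left) - h(right)| <= 1 (empty subtree has height -1).
Bottom-up per-node check:
  node 4: h_left=-1, h_right=-1, diff=0 [OK], height=0
  node 5: h_left=0, h_right=-1, diff=1 [OK], height=1
  node 18: h_left=-1, h_right=-1, diff=0 [OK], height=0
  node 17: h_left=1, h_right=0, diff=1 [OK], height=2
  node 37: h_left=-1, h_right=-1, diff=0 [OK], height=0
  node 39: h_left=0, h_right=-1, diff=1 [OK], height=1
  node 48: h_left=-1, h_right=-1, diff=0 [OK], height=0
  node 42: h_left=1, h_right=0, diff=1 [OK], height=2
  node 21: h_left=2, h_right=2, diff=0 [OK], height=3
All nodes satisfy the balance condition.
Result: Balanced


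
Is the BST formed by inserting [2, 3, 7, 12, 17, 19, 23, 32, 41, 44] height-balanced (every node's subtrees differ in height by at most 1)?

Tree (level-order array): [2, None, 3, None, 7, None, 12, None, 17, None, 19, None, 23, None, 32, None, 41, None, 44]
Definition: a tree is height-balanced if, at every node, |h(left) - h(right)| <= 1 (empty subtree has height -1).
Bottom-up per-node check:
  node 44: h_left=-1, h_right=-1, diff=0 [OK], height=0
  node 41: h_left=-1, h_right=0, diff=1 [OK], height=1
  node 32: h_left=-1, h_right=1, diff=2 [FAIL (|-1-1|=2 > 1)], height=2
  node 23: h_left=-1, h_right=2, diff=3 [FAIL (|-1-2|=3 > 1)], height=3
  node 19: h_left=-1, h_right=3, diff=4 [FAIL (|-1-3|=4 > 1)], height=4
  node 17: h_left=-1, h_right=4, diff=5 [FAIL (|-1-4|=5 > 1)], height=5
  node 12: h_left=-1, h_right=5, diff=6 [FAIL (|-1-5|=6 > 1)], height=6
  node 7: h_left=-1, h_right=6, diff=7 [FAIL (|-1-6|=7 > 1)], height=7
  node 3: h_left=-1, h_right=7, diff=8 [FAIL (|-1-7|=8 > 1)], height=8
  node 2: h_left=-1, h_right=8, diff=9 [FAIL (|-1-8|=9 > 1)], height=9
Node 32 violates the condition: |-1 - 1| = 2 > 1.
Result: Not balanced


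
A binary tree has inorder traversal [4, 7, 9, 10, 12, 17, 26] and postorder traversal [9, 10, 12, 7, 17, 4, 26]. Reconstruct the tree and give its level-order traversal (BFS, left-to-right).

Inorder:   [4, 7, 9, 10, 12, 17, 26]
Postorder: [9, 10, 12, 7, 17, 4, 26]
Algorithm: postorder visits root last, so walk postorder right-to-left;
each value is the root of the current inorder slice — split it at that
value, recurse on the right subtree first, then the left.
Recursive splits:
  root=26; inorder splits into left=[4, 7, 9, 10, 12, 17], right=[]
  root=4; inorder splits into left=[], right=[7, 9, 10, 12, 17]
  root=17; inorder splits into left=[7, 9, 10, 12], right=[]
  root=7; inorder splits into left=[], right=[9, 10, 12]
  root=12; inorder splits into left=[9, 10], right=[]
  root=10; inorder splits into left=[9], right=[]
  root=9; inorder splits into left=[], right=[]
Reconstructed level-order: [26, 4, 17, 7, 12, 10, 9]


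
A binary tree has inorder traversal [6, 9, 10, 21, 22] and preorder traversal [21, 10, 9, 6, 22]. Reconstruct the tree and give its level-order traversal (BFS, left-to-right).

Inorder:  [6, 9, 10, 21, 22]
Preorder: [21, 10, 9, 6, 22]
Algorithm: preorder visits root first, so consume preorder in order;
for each root, split the current inorder slice at that value into
left-subtree inorder and right-subtree inorder, then recurse.
Recursive splits:
  root=21; inorder splits into left=[6, 9, 10], right=[22]
  root=10; inorder splits into left=[6, 9], right=[]
  root=9; inorder splits into left=[6], right=[]
  root=6; inorder splits into left=[], right=[]
  root=22; inorder splits into left=[], right=[]
Reconstructed level-order: [21, 10, 22, 9, 6]


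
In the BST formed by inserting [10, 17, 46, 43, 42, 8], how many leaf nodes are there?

Tree built from: [10, 17, 46, 43, 42, 8]
Tree (level-order array): [10, 8, 17, None, None, None, 46, 43, None, 42]
Rule: A leaf has 0 children.
Per-node child counts:
  node 10: 2 child(ren)
  node 8: 0 child(ren)
  node 17: 1 child(ren)
  node 46: 1 child(ren)
  node 43: 1 child(ren)
  node 42: 0 child(ren)
Matching nodes: [8, 42]
Count of leaf nodes: 2


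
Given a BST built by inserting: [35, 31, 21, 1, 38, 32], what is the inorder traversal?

Tree insertion order: [35, 31, 21, 1, 38, 32]
Tree (level-order array): [35, 31, 38, 21, 32, None, None, 1]
Inorder traversal: [1, 21, 31, 32, 35, 38]


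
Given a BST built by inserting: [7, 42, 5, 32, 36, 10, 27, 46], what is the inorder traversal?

Tree insertion order: [7, 42, 5, 32, 36, 10, 27, 46]
Tree (level-order array): [7, 5, 42, None, None, 32, 46, 10, 36, None, None, None, 27]
Inorder traversal: [5, 7, 10, 27, 32, 36, 42, 46]


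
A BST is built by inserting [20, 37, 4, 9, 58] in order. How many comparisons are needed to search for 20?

Search path for 20: 20
Found: True
Comparisons: 1


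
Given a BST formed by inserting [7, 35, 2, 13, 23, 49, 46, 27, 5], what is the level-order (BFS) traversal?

Tree insertion order: [7, 35, 2, 13, 23, 49, 46, 27, 5]
Tree (level-order array): [7, 2, 35, None, 5, 13, 49, None, None, None, 23, 46, None, None, 27]
BFS from the root, enqueuing left then right child of each popped node:
  queue [7] -> pop 7, enqueue [2, 35], visited so far: [7]
  queue [2, 35] -> pop 2, enqueue [5], visited so far: [7, 2]
  queue [35, 5] -> pop 35, enqueue [13, 49], visited so far: [7, 2, 35]
  queue [5, 13, 49] -> pop 5, enqueue [none], visited so far: [7, 2, 35, 5]
  queue [13, 49] -> pop 13, enqueue [23], visited so far: [7, 2, 35, 5, 13]
  queue [49, 23] -> pop 49, enqueue [46], visited so far: [7, 2, 35, 5, 13, 49]
  queue [23, 46] -> pop 23, enqueue [27], visited so far: [7, 2, 35, 5, 13, 49, 23]
  queue [46, 27] -> pop 46, enqueue [none], visited so far: [7, 2, 35, 5, 13, 49, 23, 46]
  queue [27] -> pop 27, enqueue [none], visited so far: [7, 2, 35, 5, 13, 49, 23, 46, 27]
Result: [7, 2, 35, 5, 13, 49, 23, 46, 27]


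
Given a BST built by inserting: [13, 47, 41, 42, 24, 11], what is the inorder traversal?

Tree insertion order: [13, 47, 41, 42, 24, 11]
Tree (level-order array): [13, 11, 47, None, None, 41, None, 24, 42]
Inorder traversal: [11, 13, 24, 41, 42, 47]


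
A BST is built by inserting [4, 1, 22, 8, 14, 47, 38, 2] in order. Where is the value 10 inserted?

Starting tree (level order): [4, 1, 22, None, 2, 8, 47, None, None, None, 14, 38]
Insertion path: 4 -> 22 -> 8 -> 14
Result: insert 10 as left child of 14
Final tree (level order): [4, 1, 22, None, 2, 8, 47, None, None, None, 14, 38, None, 10]


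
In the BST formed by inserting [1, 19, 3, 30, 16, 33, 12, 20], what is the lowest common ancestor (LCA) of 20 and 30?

Tree insertion order: [1, 19, 3, 30, 16, 33, 12, 20]
Tree (level-order array): [1, None, 19, 3, 30, None, 16, 20, 33, 12]
In a BST, the LCA of p=20, q=30 is the first node v on the
root-to-leaf path with p <= v <= q (go left if both < v, right if both > v).
Walk from root:
  at 1: both 20 and 30 > 1, go right
  at 19: both 20 and 30 > 19, go right
  at 30: 20 <= 30 <= 30, this is the LCA
LCA = 30


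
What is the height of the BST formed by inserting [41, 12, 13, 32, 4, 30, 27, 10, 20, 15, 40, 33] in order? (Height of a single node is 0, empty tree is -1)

Insertion order: [41, 12, 13, 32, 4, 30, 27, 10, 20, 15, 40, 33]
Tree (level-order array): [41, 12, None, 4, 13, None, 10, None, 32, None, None, 30, 40, 27, None, 33, None, 20, None, None, None, 15]
Compute height bottom-up (empty subtree = -1):
  height(10) = 1 + max(-1, -1) = 0
  height(4) = 1 + max(-1, 0) = 1
  height(15) = 1 + max(-1, -1) = 0
  height(20) = 1 + max(0, -1) = 1
  height(27) = 1 + max(1, -1) = 2
  height(30) = 1 + max(2, -1) = 3
  height(33) = 1 + max(-1, -1) = 0
  height(40) = 1 + max(0, -1) = 1
  height(32) = 1 + max(3, 1) = 4
  height(13) = 1 + max(-1, 4) = 5
  height(12) = 1 + max(1, 5) = 6
  height(41) = 1 + max(6, -1) = 7
Height = 7


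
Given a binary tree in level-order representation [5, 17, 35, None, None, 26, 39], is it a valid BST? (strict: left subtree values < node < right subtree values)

Level-order array: [5, 17, 35, None, None, 26, 39]
Validate using subtree bounds (lo, hi): at each node, require lo < value < hi,
then recurse left with hi=value and right with lo=value.
Preorder trace (stopping at first violation):
  at node 5 with bounds (-inf, +inf): OK
  at node 17 with bounds (-inf, 5): VIOLATION
Node 17 violates its bound: not (-inf < 17 < 5).
Result: Not a valid BST


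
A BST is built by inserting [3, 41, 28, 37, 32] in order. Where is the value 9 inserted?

Starting tree (level order): [3, None, 41, 28, None, None, 37, 32]
Insertion path: 3 -> 41 -> 28
Result: insert 9 as left child of 28
Final tree (level order): [3, None, 41, 28, None, 9, 37, None, None, 32]


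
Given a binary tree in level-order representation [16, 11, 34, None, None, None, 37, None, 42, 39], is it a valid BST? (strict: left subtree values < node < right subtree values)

Level-order array: [16, 11, 34, None, None, None, 37, None, 42, 39]
Validate using subtree bounds (lo, hi): at each node, require lo < value < hi,
then recurse left with hi=value and right with lo=value.
Preorder trace (stopping at first violation):
  at node 16 with bounds (-inf, +inf): OK
  at node 11 with bounds (-inf, 16): OK
  at node 34 with bounds (16, +inf): OK
  at node 37 with bounds (34, +inf): OK
  at node 42 with bounds (37, +inf): OK
  at node 39 with bounds (37, 42): OK
No violation found at any node.
Result: Valid BST


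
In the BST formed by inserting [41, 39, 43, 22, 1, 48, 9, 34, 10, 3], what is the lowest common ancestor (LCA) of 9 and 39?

Tree insertion order: [41, 39, 43, 22, 1, 48, 9, 34, 10, 3]
Tree (level-order array): [41, 39, 43, 22, None, None, 48, 1, 34, None, None, None, 9, None, None, 3, 10]
In a BST, the LCA of p=9, q=39 is the first node v on the
root-to-leaf path with p <= v <= q (go left if both < v, right if both > v).
Walk from root:
  at 41: both 9 and 39 < 41, go left
  at 39: 9 <= 39 <= 39, this is the LCA
LCA = 39


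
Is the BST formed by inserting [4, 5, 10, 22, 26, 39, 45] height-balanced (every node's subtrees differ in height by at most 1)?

Tree (level-order array): [4, None, 5, None, 10, None, 22, None, 26, None, 39, None, 45]
Definition: a tree is height-balanced if, at every node, |h(left) - h(right)| <= 1 (empty subtree has height -1).
Bottom-up per-node check:
  node 45: h_left=-1, h_right=-1, diff=0 [OK], height=0
  node 39: h_left=-1, h_right=0, diff=1 [OK], height=1
  node 26: h_left=-1, h_right=1, diff=2 [FAIL (|-1-1|=2 > 1)], height=2
  node 22: h_left=-1, h_right=2, diff=3 [FAIL (|-1-2|=3 > 1)], height=3
  node 10: h_left=-1, h_right=3, diff=4 [FAIL (|-1-3|=4 > 1)], height=4
  node 5: h_left=-1, h_right=4, diff=5 [FAIL (|-1-4|=5 > 1)], height=5
  node 4: h_left=-1, h_right=5, diff=6 [FAIL (|-1-5|=6 > 1)], height=6
Node 26 violates the condition: |-1 - 1| = 2 > 1.
Result: Not balanced
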